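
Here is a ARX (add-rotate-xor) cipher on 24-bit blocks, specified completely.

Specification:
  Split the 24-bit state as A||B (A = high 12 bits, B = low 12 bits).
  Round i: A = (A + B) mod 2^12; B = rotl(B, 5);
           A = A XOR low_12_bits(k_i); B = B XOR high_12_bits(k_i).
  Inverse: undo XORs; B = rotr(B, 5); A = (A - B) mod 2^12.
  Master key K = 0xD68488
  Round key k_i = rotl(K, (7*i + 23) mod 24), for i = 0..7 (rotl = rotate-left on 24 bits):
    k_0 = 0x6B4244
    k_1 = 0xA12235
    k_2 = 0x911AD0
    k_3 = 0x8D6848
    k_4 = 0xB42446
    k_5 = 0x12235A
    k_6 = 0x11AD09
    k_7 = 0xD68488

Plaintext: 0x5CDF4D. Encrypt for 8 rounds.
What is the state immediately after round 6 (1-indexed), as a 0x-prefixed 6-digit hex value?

0xCB1779

s_0 = plaintext = 0x5CDF4D
s_1 = Round(s_0, k_0) = 0x75EF0A
s_2 = Round(s_1, k_1) = 0x45DB4C
s_3 = Round(s_2, k_2) = 0x579087
s_4 = Round(s_3, k_3) = 0xE48837
s_5 = Round(s_4, k_4) = 0x239DB2
s_6 = Round(s_5, k_5) = 0xCB1779
s_7 = Round(s_6, k_6) = 0x923E34
s_8 = Round(s_7, k_7) = 0x3DFBF4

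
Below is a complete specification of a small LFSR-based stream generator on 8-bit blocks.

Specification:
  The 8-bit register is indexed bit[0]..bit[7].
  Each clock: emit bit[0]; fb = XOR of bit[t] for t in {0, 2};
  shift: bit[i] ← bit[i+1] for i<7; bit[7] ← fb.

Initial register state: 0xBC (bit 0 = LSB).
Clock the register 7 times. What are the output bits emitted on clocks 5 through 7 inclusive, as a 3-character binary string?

110

reg_0 = 0xBC
clock 1: out=0, reg = 0xDE
clock 2: out=0, reg = 0xEF
clock 3: out=1, reg = 0x77
clock 4: out=1, reg = 0x3B
clock 5: out=1, reg = 0x9D
clock 6: out=1, reg = 0x4E
clock 7: out=0, reg = 0xA7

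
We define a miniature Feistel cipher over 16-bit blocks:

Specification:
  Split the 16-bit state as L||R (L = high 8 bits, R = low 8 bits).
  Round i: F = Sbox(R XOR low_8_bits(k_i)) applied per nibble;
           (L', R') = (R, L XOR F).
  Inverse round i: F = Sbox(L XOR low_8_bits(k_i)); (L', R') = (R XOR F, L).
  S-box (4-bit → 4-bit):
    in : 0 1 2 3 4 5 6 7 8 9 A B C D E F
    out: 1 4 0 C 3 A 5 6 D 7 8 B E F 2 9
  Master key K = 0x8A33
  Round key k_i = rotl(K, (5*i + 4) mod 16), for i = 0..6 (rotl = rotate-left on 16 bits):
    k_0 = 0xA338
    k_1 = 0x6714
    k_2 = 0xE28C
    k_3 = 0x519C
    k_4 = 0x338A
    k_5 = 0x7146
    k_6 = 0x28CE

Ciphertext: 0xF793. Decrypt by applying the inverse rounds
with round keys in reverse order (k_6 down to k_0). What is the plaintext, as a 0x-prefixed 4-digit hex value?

s_0 = ciphertext = 0xF793
s_1 = InvRound(s_0, k_6) = 0x54F7
s_2 = InvRound(s_1, k_5) = 0xB754
s_3 = InvRound(s_2, k_4) = 0x9BB7
s_4 = InvRound(s_3, k_3) = 0xA19B
s_5 = InvRound(s_4, k_2) = 0x94A1
s_6 = InvRound(s_5, k_1) = 0x7094
s_7 = InvRound(s_6, k_0) = 0xA970

0xA970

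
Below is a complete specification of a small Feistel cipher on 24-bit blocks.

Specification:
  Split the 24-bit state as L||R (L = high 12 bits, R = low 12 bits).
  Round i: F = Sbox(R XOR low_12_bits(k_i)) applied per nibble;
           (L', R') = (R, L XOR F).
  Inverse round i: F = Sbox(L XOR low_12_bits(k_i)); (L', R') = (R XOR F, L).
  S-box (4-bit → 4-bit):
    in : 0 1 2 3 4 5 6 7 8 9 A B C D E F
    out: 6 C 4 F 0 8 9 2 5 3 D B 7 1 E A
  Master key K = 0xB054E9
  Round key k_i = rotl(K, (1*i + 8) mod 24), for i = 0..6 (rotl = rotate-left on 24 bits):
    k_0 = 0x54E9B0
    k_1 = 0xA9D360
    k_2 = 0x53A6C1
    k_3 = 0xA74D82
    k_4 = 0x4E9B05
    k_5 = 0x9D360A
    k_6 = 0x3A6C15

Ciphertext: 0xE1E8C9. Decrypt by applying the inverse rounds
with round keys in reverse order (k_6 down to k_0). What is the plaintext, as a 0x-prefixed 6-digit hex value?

0xF487A2

s_0 = ciphertext = 0xE1E8C9
s_1 = InvRound(s_0, k_6) = 0xCA2E1E
s_2 = InvRound(s_1, k_5) = 0x3CBCA2
s_3 = InvRound(s_2, k_4) = 0x9DC3CB
s_4 = InvRound(s_3, k_3) = 0x3459DC
s_5 = InvRound(s_4, k_2) = 0x18C345
s_6 = InvRound(s_5, k_1) = 0x7A218C
s_7 = InvRound(s_6, k_0) = 0xF487A2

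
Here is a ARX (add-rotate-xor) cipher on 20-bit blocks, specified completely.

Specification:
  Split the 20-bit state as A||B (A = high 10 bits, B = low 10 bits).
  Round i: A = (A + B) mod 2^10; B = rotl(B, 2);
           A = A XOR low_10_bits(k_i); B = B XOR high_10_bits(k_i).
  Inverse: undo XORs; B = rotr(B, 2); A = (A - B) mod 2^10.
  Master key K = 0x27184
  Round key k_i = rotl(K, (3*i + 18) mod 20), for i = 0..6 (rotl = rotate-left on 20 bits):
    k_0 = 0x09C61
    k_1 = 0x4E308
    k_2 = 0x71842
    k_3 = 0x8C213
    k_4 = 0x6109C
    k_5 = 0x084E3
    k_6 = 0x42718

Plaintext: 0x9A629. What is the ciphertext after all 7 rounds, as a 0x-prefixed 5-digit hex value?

s_0 = plaintext = 0x9A629
s_1 = Round(s_0, k_0) = 0x3CC81
s_2 = Round(s_1, k_1) = 0x9F33C
s_3 = Round(s_2, k_2) = 0x7E935
s_4 = Round(s_3, k_3) = 0x4F2E5
s_5 = Round(s_4, k_4) = 0x2F612
s_6 = Round(s_5, k_5) = 0x8B06B
s_7 = Round(s_6, k_6) = 0x63CA5

0x63CA5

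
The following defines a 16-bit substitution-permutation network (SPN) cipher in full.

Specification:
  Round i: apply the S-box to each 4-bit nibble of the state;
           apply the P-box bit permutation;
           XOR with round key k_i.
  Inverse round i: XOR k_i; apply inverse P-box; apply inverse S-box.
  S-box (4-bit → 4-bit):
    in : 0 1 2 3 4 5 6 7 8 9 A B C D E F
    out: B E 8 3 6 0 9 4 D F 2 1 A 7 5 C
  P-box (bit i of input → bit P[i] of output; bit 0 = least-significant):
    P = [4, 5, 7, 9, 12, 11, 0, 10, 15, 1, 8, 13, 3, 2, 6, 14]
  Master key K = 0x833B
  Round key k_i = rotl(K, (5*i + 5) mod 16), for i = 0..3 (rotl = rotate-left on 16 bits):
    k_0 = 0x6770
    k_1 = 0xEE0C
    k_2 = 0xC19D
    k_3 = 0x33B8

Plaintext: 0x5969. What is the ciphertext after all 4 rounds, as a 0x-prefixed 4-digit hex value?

s_0 = plaintext = 0x5969
s_1 = Round(s_0, k_0) = 0xD0C2
s_2 = Round(s_1, k_1) = 0x4042
s_3 = Round(s_2, k_2) = 0x6BDA
s_4 = Round(s_3, k_3) = 0xEB91

0xEB91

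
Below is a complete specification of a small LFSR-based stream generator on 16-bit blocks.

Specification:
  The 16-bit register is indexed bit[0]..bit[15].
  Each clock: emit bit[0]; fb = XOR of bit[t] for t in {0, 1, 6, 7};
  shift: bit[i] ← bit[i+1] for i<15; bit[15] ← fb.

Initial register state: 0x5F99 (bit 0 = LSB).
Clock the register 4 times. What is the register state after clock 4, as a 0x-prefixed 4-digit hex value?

reg_0 = 0x5F99
clock 1: out=1, reg = 0x2FCC
clock 2: out=0, reg = 0x17E6
clock 3: out=0, reg = 0x8BF3
clock 4: out=1, reg = 0x45F9

0x45F9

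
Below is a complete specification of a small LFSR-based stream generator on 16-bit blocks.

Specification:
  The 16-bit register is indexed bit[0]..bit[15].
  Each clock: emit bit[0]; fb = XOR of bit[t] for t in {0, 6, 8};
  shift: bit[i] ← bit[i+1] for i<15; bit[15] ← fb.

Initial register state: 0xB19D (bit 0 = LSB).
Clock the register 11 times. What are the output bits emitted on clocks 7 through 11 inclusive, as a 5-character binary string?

01100

reg_0 = 0xB19D
clock 1: out=1, reg = 0x58CE
clock 2: out=0, reg = 0xAC67
clock 3: out=1, reg = 0x5633
clock 4: out=1, reg = 0xAB19
clock 5: out=1, reg = 0x558C
clock 6: out=0, reg = 0xAAC6
clock 7: out=0, reg = 0xD563
clock 8: out=1, reg = 0xEAB1
clock 9: out=1, reg = 0xF558
clock 10: out=0, reg = 0x7AAC
clock 11: out=0, reg = 0x3D56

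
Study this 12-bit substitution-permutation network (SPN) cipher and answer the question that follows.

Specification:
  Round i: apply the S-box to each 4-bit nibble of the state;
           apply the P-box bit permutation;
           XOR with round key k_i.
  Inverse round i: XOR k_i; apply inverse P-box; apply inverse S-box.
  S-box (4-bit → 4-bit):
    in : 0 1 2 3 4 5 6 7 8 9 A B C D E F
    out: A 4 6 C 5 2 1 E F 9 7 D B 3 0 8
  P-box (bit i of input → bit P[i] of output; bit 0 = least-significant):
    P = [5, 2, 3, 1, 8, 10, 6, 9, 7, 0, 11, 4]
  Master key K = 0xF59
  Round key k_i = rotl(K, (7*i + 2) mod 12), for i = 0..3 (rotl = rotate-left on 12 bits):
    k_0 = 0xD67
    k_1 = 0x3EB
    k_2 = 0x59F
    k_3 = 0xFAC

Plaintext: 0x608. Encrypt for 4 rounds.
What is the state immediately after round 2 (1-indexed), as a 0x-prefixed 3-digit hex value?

0xC59

s_0 = plaintext = 0x608
s_1 = Round(s_0, k_0) = 0xBC9
s_2 = Round(s_1, k_1) = 0xC59
s_3 = Round(s_2, k_2) = 0x12C
s_4 = Round(s_3, k_3) = 0x3CA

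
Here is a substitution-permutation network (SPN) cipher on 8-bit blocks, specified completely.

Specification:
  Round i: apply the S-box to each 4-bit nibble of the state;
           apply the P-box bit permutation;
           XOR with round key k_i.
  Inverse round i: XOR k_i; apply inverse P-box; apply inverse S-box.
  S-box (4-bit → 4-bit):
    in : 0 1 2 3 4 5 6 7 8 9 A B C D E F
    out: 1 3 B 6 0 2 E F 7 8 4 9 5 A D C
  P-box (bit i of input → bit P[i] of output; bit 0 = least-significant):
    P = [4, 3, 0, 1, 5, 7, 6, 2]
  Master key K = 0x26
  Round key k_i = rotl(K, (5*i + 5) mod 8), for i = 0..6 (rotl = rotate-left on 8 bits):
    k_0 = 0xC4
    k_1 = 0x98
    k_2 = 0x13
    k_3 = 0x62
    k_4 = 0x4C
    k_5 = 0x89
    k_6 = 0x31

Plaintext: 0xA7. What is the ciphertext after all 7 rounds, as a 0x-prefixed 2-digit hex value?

0x2B

s_0 = plaintext = 0xA7
s_1 = Round(s_0, k_0) = 0x9F
s_2 = Round(s_1, k_1) = 0x9F
s_3 = Round(s_2, k_2) = 0x14
s_4 = Round(s_3, k_3) = 0xC2
s_5 = Round(s_4, k_4) = 0x36
s_6 = Round(s_5, k_5) = 0x42
s_7 = Round(s_6, k_6) = 0x2B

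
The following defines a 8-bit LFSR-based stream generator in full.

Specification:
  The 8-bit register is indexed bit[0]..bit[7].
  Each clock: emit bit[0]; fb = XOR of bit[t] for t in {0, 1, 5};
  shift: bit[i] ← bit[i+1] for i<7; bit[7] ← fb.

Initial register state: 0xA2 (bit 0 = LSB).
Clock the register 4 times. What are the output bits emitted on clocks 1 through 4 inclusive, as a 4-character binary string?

0100

reg_0 = 0xA2
clock 1: out=0, reg = 0x51
clock 2: out=1, reg = 0xA8
clock 3: out=0, reg = 0xD4
clock 4: out=0, reg = 0x6A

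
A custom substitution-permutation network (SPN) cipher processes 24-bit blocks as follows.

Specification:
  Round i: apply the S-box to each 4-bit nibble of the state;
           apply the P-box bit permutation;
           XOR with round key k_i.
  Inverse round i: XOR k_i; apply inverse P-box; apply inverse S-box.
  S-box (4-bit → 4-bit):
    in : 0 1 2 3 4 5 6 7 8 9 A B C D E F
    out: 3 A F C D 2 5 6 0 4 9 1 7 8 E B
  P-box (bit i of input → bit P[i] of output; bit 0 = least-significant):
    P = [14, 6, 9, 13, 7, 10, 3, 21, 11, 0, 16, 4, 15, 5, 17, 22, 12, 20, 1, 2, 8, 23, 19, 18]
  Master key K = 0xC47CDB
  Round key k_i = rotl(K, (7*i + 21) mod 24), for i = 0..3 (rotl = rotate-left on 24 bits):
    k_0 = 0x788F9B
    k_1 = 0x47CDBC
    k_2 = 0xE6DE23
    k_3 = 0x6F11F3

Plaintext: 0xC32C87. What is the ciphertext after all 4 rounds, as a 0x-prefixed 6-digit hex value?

0xB480DE

s_0 = plaintext = 0xC32C87
s_1 = Round(s_0, k_0) = 0xB304FC
s_2 = Round(s_1, k_1) = 0x66024A
s_3 = Round(s_2, k_2) = 0xCF2798
s_4 = Round(s_3, k_3) = 0xB480DE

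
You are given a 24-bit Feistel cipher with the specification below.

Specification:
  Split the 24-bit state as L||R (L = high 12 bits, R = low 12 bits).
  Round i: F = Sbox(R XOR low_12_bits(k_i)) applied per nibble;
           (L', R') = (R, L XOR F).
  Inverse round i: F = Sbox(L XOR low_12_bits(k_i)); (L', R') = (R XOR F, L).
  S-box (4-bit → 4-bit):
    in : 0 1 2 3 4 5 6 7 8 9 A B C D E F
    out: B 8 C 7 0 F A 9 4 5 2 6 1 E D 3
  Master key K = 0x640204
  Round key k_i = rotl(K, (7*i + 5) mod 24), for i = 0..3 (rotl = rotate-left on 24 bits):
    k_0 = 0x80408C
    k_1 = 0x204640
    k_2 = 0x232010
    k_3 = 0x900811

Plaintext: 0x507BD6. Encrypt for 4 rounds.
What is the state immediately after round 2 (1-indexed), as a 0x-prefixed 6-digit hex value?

s_0 = plaintext = 0x507BD6
s_1 = Round(s_0, k_0) = 0xBD63F5
s_2 = Round(s_1, k_1) = 0x3F54B9
s_3 = Round(s_2, k_2) = 0x4B93D0
s_4 = Round(s_3, k_3) = 0x3D02A1

0x3F54B9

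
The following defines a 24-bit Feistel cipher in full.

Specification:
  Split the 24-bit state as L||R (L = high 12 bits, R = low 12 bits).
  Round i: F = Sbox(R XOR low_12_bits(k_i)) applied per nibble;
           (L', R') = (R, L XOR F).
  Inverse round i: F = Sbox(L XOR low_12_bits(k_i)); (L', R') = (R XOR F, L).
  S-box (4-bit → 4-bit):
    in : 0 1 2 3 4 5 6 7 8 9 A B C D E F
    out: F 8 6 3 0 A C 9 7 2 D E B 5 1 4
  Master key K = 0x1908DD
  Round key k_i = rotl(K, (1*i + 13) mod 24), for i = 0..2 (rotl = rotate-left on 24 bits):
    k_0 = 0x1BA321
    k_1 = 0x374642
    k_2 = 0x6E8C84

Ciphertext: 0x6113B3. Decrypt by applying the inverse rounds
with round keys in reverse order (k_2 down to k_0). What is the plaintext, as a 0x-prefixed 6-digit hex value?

s_0 = ciphertext = 0x6113B3
s_1 = InvRound(s_0, k_2) = 0xE99611
s_2 = InvRound(s_1, k_1) = 0x14FE99
s_3 = InvRound(s_2, k_0) = 0x85814F

0x85814F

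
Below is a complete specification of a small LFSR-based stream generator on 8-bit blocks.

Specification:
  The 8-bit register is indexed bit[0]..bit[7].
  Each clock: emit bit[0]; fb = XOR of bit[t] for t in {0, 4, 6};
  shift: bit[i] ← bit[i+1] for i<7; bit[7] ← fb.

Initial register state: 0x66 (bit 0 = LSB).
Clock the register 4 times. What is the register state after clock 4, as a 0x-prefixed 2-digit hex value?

0x56

reg_0 = 0x66
clock 1: out=0, reg = 0xB3
clock 2: out=1, reg = 0x59
clock 3: out=1, reg = 0xAC
clock 4: out=0, reg = 0x56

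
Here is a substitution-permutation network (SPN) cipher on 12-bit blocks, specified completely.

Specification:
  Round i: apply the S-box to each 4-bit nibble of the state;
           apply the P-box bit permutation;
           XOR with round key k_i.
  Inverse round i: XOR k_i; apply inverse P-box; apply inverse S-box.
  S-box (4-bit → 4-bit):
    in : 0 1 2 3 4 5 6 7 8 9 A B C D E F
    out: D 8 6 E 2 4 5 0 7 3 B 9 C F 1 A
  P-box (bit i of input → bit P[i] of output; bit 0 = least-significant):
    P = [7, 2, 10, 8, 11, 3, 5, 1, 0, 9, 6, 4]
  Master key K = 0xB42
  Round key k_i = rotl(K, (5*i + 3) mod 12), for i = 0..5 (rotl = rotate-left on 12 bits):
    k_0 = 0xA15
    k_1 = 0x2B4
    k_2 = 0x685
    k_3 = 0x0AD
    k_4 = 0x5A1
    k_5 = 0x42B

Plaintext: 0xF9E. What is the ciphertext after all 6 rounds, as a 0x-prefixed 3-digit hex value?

s_0 = plaintext = 0xF9E
s_1 = Round(s_0, k_0) = 0x08D
s_2 = Round(s_1, k_1) = 0xF49
s_3 = Round(s_2, k_2) = 0x419
s_4 = Round(s_3, k_3) = 0x22B
s_5 = Round(s_4, k_4) = 0x649
s_6 = Round(s_5, k_5) = 0x4E6

0x4E6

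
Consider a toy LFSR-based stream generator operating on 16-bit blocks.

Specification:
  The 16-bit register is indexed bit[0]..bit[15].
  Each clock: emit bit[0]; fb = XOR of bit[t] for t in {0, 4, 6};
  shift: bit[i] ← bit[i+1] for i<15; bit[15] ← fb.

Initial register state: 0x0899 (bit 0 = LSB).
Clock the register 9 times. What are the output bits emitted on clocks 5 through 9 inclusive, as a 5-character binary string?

reg_0 = 0x0899
clock 1: out=1, reg = 0x044C
clock 2: out=0, reg = 0x8226
clock 3: out=0, reg = 0x4113
clock 4: out=1, reg = 0x2089
clock 5: out=1, reg = 0x9044
clock 6: out=0, reg = 0xC822
clock 7: out=0, reg = 0x6411
clock 8: out=1, reg = 0x3208
clock 9: out=0, reg = 0x1904

10010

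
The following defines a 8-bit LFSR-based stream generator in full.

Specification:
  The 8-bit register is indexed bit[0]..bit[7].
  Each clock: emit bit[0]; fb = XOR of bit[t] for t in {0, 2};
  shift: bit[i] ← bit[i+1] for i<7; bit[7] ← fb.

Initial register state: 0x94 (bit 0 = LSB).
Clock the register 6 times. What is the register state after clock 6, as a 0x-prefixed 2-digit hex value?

0xC6

reg_0 = 0x94
clock 1: out=0, reg = 0xCA
clock 2: out=0, reg = 0x65
clock 3: out=1, reg = 0x32
clock 4: out=0, reg = 0x19
clock 5: out=1, reg = 0x8C
clock 6: out=0, reg = 0xC6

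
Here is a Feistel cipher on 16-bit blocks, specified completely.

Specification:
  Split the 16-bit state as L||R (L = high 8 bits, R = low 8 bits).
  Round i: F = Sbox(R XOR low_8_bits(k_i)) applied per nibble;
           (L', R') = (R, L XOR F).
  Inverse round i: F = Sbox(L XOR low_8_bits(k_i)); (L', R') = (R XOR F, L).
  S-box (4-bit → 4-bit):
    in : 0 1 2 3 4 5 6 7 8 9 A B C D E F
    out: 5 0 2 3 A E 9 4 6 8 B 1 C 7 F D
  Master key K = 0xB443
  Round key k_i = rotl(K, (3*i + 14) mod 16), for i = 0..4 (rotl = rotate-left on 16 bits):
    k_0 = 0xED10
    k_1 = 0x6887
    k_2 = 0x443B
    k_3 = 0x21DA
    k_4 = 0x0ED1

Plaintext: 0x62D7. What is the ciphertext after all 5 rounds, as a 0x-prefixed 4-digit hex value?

0xE259

s_0 = plaintext = 0x62D7
s_1 = Round(s_0, k_0) = 0xD7A6
s_2 = Round(s_1, k_1) = 0xA6F7
s_3 = Round(s_2, k_2) = 0xF76A
s_4 = Round(s_3, k_3) = 0x6AE2
s_5 = Round(s_4, k_4) = 0xE259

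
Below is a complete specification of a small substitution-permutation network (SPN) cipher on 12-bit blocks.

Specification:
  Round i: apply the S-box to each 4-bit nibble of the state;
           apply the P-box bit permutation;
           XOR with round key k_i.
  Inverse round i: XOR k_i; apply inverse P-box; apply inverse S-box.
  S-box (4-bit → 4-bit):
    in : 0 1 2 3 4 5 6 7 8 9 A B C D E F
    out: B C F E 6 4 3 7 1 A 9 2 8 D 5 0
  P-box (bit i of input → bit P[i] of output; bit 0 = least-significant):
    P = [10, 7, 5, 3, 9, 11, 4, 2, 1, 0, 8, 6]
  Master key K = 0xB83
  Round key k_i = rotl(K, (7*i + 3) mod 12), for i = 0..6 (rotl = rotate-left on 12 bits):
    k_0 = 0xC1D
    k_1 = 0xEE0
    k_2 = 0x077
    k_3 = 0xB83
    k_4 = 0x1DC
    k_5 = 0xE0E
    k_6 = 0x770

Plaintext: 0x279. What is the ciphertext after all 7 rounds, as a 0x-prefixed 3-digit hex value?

0xB29

s_0 = plaintext = 0x279
s_1 = Round(s_0, k_0) = 0x7C6
s_2 = Round(s_1, k_1) = 0xB67
s_3 = Round(s_2, k_2) = 0xED6
s_4 = Round(s_3, k_3) = 0xC15
s_5 = Round(s_4, k_4) = 0x1A8
s_6 = Round(s_5, k_5) = 0x94A
s_7 = Round(s_6, k_6) = 0xB29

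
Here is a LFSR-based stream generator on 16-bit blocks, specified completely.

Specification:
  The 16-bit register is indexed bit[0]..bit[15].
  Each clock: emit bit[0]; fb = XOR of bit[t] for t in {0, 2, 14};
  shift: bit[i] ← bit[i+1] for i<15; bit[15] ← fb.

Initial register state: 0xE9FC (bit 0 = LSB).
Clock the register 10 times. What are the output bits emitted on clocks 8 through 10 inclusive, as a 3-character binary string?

reg_0 = 0xE9FC
clock 1: out=0, reg = 0x74FE
clock 2: out=0, reg = 0x3A7F
clock 3: out=1, reg = 0x1D3F
clock 4: out=1, reg = 0x0E9F
clock 5: out=1, reg = 0x074F
clock 6: out=1, reg = 0x03A7
clock 7: out=1, reg = 0x01D3
clock 8: out=1, reg = 0x80E9
clock 9: out=1, reg = 0xC074
clock 10: out=0, reg = 0x603A

110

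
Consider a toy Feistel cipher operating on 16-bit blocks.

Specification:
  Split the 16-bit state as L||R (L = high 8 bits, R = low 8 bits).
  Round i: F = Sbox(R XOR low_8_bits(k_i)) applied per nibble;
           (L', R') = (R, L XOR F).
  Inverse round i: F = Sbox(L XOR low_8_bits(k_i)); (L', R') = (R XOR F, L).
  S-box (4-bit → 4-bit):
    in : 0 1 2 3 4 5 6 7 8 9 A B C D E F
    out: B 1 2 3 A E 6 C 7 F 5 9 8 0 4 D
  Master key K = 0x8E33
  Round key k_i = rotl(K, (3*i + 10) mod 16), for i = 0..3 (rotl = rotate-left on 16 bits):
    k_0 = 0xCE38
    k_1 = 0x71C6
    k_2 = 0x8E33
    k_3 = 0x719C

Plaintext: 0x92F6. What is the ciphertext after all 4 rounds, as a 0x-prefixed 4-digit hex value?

s_0 = plaintext = 0x92F6
s_1 = Round(s_0, k_0) = 0xF616
s_2 = Round(s_1, k_1) = 0x16FD
s_3 = Round(s_2, k_2) = 0xFD92
s_4 = Round(s_3, k_3) = 0x9249

0x9249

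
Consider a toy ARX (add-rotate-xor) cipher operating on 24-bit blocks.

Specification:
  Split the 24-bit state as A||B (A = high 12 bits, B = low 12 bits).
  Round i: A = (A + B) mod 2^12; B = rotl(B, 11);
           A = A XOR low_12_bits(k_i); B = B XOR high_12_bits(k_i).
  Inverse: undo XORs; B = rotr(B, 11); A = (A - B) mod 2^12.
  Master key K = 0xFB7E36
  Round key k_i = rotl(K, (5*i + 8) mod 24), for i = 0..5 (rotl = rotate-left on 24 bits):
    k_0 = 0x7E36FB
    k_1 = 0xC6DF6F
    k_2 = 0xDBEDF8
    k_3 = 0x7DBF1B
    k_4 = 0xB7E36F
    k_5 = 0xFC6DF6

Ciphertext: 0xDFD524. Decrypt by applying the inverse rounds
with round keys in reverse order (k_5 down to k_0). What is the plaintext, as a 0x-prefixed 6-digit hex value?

0x93D94D

s_0 = ciphertext = 0xDFD524
s_1 = InvRound(s_0, k_5) = 0xA465C5
s_2 = InvRound(s_1, k_4) = 0xBB2D77
s_3 = InvRound(s_2, k_3) = 0xF50559
s_4 = InvRound(s_3, k_2) = 0x0D91CF
s_5 = InvRound(s_4, k_1) = 0x471B45
s_6 = InvRound(s_5, k_0) = 0x93D94D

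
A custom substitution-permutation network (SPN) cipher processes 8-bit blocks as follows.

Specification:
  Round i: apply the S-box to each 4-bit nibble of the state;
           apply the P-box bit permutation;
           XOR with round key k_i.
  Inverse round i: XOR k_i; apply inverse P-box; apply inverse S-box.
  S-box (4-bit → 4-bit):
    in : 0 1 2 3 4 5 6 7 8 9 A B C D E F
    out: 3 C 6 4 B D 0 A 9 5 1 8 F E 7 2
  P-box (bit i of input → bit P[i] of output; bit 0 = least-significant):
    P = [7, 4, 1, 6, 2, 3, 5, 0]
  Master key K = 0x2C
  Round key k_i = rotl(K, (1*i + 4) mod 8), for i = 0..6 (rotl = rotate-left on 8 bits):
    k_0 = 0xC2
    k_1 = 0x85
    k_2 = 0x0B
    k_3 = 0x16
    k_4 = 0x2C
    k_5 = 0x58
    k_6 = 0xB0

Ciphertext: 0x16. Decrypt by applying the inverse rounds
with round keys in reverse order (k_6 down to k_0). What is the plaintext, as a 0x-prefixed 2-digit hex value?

s_0 = ciphertext = 0x16
s_1 = InvRound(s_0, k_6) = 0x99
s_2 = InvRound(s_1, k_5) = 0xB8
s_3 = InvRound(s_2, k_4) = 0xA0
s_4 = InvRound(s_3, k_3) = 0x9E
s_5 = InvRound(s_4, k_2) = 0x80
s_6 = InvRound(s_5, k_1) = 0x86
s_7 = InvRound(s_6, k_0) = 0xAB

0xAB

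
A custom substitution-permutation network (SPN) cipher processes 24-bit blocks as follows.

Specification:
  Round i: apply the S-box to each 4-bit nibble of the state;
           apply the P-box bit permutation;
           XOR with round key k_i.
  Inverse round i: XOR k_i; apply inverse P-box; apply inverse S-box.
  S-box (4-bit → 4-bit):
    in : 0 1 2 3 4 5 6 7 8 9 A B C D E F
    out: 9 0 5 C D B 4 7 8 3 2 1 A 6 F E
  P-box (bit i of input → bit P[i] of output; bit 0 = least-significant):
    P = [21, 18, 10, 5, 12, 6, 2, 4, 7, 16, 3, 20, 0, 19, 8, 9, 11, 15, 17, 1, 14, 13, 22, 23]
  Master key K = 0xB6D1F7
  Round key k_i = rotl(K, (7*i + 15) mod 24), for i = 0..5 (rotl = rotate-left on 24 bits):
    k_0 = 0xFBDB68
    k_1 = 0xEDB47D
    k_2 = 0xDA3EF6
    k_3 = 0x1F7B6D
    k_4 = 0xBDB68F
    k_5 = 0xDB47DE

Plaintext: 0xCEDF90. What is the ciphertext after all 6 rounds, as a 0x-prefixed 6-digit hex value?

s_0 = plaintext = 0xCEDF90
s_1 = Round(s_0, k_0) = 0x406202
s_2 = Round(s_1, k_1) = 0x0DE9E7
s_3 = Round(s_2, k_2) = 0x75E923
s_4 = Round(s_3, k_3) = 0x5684CA
s_5 = Round(s_4, k_4) = 0x2BD457
s_6 = Round(s_5, k_5) = 0xA71A06

0xA71A06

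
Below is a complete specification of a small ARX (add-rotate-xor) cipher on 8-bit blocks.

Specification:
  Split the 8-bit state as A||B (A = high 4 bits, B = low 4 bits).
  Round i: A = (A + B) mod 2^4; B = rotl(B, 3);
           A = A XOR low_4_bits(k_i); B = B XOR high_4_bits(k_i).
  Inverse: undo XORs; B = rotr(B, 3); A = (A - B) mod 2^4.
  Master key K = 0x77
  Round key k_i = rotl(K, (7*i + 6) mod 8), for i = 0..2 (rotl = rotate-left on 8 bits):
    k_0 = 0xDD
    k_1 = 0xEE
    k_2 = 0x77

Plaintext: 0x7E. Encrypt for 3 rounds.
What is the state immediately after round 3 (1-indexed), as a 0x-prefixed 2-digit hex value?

0x0A

s_0 = plaintext = 0x7E
s_1 = Round(s_0, k_0) = 0x8A
s_2 = Round(s_1, k_1) = 0xCB
s_3 = Round(s_2, k_2) = 0x0A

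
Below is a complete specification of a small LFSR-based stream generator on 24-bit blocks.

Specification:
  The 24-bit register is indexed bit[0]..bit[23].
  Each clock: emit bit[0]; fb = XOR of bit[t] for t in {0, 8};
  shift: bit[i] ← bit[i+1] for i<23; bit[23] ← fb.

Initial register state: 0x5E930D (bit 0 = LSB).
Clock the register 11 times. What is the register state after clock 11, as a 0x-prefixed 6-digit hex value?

0xB3CBD2

reg_0 = 0x5E930D
clock 1: out=1, reg = 0x2F4986
clock 2: out=0, reg = 0x97A4C3
clock 3: out=1, reg = 0xCBD261
clock 4: out=1, reg = 0xE5E930
clock 5: out=0, reg = 0xF2F498
clock 6: out=0, reg = 0x797A4C
clock 7: out=0, reg = 0x3CBD26
clock 8: out=0, reg = 0x9E5E93
clock 9: out=1, reg = 0xCF2F49
clock 10: out=1, reg = 0x6797A4
clock 11: out=0, reg = 0xB3CBD2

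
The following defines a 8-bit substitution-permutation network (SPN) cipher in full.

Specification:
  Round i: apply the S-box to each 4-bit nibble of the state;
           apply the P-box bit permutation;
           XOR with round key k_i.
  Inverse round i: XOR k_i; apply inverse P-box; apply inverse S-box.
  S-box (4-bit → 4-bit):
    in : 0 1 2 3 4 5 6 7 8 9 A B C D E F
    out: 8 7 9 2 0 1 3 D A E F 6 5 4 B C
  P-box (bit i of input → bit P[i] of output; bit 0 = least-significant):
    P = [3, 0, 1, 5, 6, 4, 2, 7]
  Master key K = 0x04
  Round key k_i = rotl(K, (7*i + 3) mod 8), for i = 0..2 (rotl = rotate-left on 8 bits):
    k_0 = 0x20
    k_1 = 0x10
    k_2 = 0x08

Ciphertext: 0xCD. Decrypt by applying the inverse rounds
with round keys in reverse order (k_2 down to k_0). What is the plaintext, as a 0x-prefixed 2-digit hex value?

s_0 = ciphertext = 0xCD
s_1 = InvRound(s_0, k_2) = 0x73
s_2 = InvRound(s_1, k_1) = 0x59
s_3 = InvRound(s_2, k_0) = 0x6E

0x6E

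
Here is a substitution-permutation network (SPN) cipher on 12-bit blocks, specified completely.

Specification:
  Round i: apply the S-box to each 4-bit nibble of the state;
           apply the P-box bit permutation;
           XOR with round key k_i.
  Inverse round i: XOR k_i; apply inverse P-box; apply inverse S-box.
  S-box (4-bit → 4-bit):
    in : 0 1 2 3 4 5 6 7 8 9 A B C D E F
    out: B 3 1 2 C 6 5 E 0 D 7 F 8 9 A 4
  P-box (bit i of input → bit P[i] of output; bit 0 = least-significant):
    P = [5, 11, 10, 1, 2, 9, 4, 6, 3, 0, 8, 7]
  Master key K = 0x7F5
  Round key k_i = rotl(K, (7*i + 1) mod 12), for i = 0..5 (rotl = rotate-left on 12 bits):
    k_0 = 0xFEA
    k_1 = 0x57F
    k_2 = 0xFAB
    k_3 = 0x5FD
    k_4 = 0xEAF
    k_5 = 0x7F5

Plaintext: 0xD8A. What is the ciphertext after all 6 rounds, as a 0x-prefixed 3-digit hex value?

s_0 = plaintext = 0xD8A
s_1 = Round(s_0, k_0) = 0x342
s_2 = Round(s_1, k_1) = 0x50E
s_3 = Round(s_2, k_2) = 0x4EC
s_4 = Round(s_3, k_3) = 0x63F
s_5 = Round(s_4, k_4) = 0x9A7
s_6 = Round(s_5, k_5) = 0x86B

0x86B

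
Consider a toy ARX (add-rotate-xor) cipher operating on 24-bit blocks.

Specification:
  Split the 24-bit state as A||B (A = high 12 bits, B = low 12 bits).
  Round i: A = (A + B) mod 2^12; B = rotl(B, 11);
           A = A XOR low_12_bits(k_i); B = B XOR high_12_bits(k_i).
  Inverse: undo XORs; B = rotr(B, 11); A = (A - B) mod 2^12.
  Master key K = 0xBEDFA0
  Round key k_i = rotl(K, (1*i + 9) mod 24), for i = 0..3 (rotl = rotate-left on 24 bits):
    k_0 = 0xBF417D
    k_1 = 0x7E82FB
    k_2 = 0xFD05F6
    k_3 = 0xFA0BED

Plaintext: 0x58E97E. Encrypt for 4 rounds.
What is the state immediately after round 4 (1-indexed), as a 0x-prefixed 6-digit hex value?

s_0 = plaintext = 0x58E97E
s_1 = Round(s_0, k_0) = 0xE71F4B
s_2 = Round(s_1, k_1) = 0xF4784D
s_3 = Round(s_2, k_2) = 0x2623F6
s_4 = Round(s_3, k_3) = 0xDB5E5B

0xDB5E5B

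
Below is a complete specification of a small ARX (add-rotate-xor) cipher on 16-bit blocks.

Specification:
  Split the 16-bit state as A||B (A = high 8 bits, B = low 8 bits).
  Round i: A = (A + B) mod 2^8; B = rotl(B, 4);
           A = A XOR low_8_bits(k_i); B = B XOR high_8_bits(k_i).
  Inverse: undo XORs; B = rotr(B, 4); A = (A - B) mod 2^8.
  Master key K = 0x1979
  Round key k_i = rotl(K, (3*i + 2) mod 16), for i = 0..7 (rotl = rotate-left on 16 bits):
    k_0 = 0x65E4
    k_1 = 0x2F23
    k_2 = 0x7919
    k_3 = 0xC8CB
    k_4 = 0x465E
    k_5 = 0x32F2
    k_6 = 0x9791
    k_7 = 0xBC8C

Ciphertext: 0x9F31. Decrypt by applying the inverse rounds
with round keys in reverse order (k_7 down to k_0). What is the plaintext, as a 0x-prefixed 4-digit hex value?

s_0 = ciphertext = 0x9F31
s_1 = InvRound(s_0, k_7) = 0x3BD8
s_2 = InvRound(s_1, k_6) = 0xB6F4
s_3 = InvRound(s_2, k_5) = 0xD86C
s_4 = InvRound(s_3, k_4) = 0xE4A2
s_5 = InvRound(s_4, k_3) = 0x89A6
s_6 = InvRound(s_5, k_2) = 0x93FD
s_7 = InvRound(s_6, k_1) = 0x832D
s_8 = InvRound(s_7, k_0) = 0xE384

0xE384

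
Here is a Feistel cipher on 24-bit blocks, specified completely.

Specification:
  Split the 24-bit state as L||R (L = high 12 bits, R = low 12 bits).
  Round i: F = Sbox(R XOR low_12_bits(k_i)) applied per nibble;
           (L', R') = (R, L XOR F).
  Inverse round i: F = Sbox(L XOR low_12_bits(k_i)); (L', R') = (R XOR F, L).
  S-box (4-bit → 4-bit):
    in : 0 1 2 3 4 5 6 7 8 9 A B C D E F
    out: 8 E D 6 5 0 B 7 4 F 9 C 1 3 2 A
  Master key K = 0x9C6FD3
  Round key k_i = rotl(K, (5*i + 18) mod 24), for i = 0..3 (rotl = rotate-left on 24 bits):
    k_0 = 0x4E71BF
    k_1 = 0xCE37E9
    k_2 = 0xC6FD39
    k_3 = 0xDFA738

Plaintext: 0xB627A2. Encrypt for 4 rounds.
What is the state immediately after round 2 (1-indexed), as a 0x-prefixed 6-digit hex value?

s_0 = plaintext = 0xB627A2
s_1 = Round(s_0, k_0) = 0x7A2081
s_2 = Round(s_1, k_1) = 0x081016
s_3 = Round(s_2, k_2) = 0x01635B
s_4 = Round(s_3, k_3) = 0x35B5A0

0x081016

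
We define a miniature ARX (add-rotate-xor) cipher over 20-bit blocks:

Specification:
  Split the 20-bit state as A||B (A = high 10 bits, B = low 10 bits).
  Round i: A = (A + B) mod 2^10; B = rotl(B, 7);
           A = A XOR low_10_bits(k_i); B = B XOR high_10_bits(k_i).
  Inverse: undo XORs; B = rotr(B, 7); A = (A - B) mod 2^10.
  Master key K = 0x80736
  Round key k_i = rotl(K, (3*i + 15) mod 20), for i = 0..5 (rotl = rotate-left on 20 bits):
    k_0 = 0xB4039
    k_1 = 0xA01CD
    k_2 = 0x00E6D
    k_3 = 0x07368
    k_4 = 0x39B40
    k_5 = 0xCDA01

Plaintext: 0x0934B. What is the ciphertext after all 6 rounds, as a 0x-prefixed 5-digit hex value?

s_0 = plaintext = 0x0934B
s_1 = Round(s_0, k_0) = 0xD5B39
s_2 = Round(s_1, k_1) = 0xD0A67
s_3 = Round(s_2, k_2) = 0xF13CF
s_4 = Round(s_3, k_3) = 0x3EFE5
s_5 = Round(s_4, k_4) = 0xE821A
s_6 = Round(s_5, k_5) = 0xEEE75

0xEEE75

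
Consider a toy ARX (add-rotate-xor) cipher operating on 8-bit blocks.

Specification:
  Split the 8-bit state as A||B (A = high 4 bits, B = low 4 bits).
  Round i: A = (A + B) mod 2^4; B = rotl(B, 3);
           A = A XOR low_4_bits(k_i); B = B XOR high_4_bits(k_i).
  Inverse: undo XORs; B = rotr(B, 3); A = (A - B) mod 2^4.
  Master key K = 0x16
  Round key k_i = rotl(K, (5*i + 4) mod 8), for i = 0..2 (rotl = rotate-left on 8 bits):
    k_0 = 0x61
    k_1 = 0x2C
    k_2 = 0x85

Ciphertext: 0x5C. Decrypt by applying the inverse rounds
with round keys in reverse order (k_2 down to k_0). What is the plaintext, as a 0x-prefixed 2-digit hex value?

0x86

s_0 = ciphertext = 0x5C
s_1 = InvRound(s_0, k_2) = 0x88
s_2 = InvRound(s_1, k_1) = 0xF5
s_3 = InvRound(s_2, k_0) = 0x86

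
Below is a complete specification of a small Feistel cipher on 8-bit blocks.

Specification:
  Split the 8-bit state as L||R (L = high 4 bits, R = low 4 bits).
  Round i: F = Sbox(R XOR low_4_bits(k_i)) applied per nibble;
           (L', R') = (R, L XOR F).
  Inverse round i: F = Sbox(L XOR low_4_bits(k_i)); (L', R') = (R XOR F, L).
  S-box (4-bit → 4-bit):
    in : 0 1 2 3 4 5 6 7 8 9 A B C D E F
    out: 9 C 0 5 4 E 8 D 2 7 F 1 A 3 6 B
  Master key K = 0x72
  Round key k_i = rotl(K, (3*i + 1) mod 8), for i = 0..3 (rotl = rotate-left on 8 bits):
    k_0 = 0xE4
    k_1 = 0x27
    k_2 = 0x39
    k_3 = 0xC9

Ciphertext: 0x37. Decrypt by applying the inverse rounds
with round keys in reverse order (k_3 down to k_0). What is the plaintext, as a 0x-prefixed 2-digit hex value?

0x9A

s_0 = ciphertext = 0x37
s_1 = InvRound(s_0, k_3) = 0x83
s_2 = InvRound(s_1, k_2) = 0xF8
s_3 = InvRound(s_2, k_1) = 0xAF
s_4 = InvRound(s_3, k_0) = 0x9A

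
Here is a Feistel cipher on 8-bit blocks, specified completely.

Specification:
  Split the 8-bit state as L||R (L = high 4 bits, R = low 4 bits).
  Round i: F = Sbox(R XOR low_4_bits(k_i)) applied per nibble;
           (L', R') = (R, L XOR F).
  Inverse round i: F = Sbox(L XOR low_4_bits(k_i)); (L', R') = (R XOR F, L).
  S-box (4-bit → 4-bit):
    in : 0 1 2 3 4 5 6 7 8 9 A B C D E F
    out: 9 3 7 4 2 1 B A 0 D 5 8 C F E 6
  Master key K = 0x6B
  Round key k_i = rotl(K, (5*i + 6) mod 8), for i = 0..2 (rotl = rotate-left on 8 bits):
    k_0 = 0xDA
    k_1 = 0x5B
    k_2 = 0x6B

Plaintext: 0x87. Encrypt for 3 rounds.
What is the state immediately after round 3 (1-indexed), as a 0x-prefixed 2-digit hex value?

s_0 = plaintext = 0x87
s_1 = Round(s_0, k_0) = 0x77
s_2 = Round(s_1, k_1) = 0x7B
s_3 = Round(s_2, k_2) = 0xBE

0xBE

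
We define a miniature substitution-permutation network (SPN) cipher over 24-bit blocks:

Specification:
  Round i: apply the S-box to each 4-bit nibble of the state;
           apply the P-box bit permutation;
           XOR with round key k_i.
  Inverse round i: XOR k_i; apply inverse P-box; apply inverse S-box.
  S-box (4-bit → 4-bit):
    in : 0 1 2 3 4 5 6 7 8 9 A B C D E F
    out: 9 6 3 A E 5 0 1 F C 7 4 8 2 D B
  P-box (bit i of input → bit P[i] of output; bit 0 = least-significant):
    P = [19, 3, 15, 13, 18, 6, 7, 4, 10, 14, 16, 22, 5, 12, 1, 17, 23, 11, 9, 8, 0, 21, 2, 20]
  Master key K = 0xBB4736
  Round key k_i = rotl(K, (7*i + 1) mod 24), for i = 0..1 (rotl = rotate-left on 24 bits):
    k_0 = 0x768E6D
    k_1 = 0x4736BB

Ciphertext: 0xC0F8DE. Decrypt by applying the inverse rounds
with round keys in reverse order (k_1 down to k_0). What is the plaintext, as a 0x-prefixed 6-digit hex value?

s_0 = ciphertext = 0xC0F8DE
s_1 = InvRound(s_0, k_1) = 0x5A0A2B
s_2 = InvRound(s_1, k_0) = 0x16B725

0x16B725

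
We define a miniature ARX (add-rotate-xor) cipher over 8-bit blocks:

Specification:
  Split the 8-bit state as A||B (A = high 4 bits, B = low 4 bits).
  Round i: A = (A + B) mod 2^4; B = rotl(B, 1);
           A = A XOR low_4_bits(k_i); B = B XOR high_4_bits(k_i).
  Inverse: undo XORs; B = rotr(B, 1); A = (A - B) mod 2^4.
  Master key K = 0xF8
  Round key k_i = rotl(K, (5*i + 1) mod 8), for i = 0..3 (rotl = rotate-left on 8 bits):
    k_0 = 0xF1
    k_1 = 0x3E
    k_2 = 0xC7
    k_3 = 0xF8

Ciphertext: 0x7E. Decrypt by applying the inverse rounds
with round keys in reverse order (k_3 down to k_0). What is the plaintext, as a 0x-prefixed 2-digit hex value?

0xEB

s_0 = ciphertext = 0x7E
s_1 = InvRound(s_0, k_3) = 0x78
s_2 = InvRound(s_1, k_2) = 0xE2
s_3 = InvRound(s_2, k_1) = 0x88
s_4 = InvRound(s_3, k_0) = 0xEB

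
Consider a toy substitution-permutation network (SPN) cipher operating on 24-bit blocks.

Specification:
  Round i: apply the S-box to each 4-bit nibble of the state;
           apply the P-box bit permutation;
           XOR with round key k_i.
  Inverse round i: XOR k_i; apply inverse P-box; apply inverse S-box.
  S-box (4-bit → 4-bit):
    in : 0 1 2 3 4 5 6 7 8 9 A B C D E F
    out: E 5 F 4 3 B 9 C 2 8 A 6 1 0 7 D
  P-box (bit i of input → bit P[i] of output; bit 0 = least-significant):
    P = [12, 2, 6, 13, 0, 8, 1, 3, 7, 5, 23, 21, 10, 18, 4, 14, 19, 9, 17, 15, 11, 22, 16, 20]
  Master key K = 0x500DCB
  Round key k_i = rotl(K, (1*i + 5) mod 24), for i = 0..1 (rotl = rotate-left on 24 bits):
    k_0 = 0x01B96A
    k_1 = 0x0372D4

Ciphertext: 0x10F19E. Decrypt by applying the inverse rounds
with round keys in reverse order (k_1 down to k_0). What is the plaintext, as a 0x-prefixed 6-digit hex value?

s_0 = ciphertext = 0x10F19E
s_1 = InvRound(s_0, k_1) = 0x70DD03
s_2 = InvRound(s_1, k_0) = 0x0D6A67

0x0D6A67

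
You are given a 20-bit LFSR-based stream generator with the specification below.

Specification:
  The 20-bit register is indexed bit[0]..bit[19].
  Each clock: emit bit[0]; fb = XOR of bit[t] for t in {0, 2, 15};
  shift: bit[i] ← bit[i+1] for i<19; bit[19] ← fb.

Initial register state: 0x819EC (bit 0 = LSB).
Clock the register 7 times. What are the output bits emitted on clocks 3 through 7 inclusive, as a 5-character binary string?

11011

reg_0 = 0x819EC
clock 1: out=0, reg = 0xC0CF6
clock 2: out=0, reg = 0xE067B
clock 3: out=1, reg = 0xF033D
clock 4: out=1, reg = 0x7819E
clock 5: out=0, reg = 0x3C0CF
clock 6: out=1, reg = 0x9E067
clock 7: out=1, reg = 0xCF033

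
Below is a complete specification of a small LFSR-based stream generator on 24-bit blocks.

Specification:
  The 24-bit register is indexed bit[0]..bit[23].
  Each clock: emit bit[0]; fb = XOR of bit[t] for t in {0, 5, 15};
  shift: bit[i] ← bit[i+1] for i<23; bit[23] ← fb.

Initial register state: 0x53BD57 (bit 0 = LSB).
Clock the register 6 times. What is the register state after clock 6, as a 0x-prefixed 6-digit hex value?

0x694EF5

reg_0 = 0x53BD57
clock 1: out=1, reg = 0x29DEAB
clock 2: out=1, reg = 0x94EF55
clock 3: out=1, reg = 0x4A77AA
clock 4: out=0, reg = 0xA53BD5
clock 5: out=1, reg = 0xD29DEA
clock 6: out=0, reg = 0x694EF5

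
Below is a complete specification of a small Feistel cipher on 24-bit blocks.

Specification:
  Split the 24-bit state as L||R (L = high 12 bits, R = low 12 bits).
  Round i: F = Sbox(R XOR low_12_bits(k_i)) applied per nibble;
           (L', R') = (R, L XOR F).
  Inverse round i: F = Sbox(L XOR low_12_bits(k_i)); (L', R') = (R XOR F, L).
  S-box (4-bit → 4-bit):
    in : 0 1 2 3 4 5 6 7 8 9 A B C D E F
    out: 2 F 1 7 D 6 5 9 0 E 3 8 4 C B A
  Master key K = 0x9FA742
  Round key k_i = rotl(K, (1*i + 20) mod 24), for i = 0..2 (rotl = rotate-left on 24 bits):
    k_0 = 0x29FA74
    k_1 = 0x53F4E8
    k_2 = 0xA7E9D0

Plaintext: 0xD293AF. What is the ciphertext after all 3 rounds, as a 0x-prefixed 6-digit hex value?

0xA8148E

s_0 = plaintext = 0xD293AF
s_1 = Round(s_0, k_0) = 0x3AF3E1
s_2 = Round(s_1, k_1) = 0x3E1A81
s_3 = Round(s_2, k_2) = 0xA8148E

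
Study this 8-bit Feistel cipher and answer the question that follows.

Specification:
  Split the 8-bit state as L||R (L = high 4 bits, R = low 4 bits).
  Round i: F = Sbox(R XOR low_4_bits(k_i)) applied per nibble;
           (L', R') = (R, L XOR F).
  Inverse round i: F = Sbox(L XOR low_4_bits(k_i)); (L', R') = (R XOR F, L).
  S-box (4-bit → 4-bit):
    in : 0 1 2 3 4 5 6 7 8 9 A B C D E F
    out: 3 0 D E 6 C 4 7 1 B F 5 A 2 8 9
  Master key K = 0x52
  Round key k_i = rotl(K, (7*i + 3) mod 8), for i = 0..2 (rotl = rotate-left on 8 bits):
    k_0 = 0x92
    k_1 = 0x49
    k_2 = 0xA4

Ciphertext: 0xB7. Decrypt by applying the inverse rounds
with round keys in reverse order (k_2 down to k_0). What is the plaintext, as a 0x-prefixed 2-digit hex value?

0x6C

s_0 = ciphertext = 0xB7
s_1 = InvRound(s_0, k_2) = 0xEB
s_2 = InvRound(s_1, k_1) = 0xCE
s_3 = InvRound(s_2, k_0) = 0x6C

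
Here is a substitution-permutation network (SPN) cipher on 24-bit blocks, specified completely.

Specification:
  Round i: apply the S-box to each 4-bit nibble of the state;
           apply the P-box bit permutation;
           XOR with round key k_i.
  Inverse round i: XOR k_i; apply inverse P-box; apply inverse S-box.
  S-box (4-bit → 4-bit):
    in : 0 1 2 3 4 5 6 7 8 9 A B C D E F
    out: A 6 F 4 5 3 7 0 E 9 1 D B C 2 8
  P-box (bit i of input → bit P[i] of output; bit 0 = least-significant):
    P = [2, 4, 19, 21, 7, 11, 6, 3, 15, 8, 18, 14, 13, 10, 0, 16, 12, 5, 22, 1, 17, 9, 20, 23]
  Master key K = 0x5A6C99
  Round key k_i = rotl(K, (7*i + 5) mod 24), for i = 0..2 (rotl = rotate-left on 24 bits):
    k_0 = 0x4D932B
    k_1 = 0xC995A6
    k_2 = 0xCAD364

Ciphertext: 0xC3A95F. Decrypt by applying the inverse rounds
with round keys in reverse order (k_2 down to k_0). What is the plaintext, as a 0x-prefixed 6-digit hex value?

0xF09338

s_0 = ciphertext = 0xC3A95F
s_1 = InvRound(s_0, k_2) = 0xECBF01
s_2 = InvRound(s_1, k_1) = 0xE0B359
s_3 = InvRound(s_2, k_0) = 0xF09338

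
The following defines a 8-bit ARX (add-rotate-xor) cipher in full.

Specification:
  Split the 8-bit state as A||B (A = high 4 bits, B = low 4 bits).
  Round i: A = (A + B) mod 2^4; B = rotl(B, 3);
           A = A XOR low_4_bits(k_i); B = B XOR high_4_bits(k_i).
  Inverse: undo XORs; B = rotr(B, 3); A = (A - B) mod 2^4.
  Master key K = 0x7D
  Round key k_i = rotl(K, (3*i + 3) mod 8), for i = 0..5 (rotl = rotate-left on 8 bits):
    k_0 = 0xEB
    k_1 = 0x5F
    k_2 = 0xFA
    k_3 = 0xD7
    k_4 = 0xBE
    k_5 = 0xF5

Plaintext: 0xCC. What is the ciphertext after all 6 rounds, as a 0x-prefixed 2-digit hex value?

s_0 = plaintext = 0xCC
s_1 = Round(s_0, k_0) = 0x38
s_2 = Round(s_1, k_1) = 0x41
s_3 = Round(s_2, k_2) = 0xF7
s_4 = Round(s_3, k_3) = 0x16
s_5 = Round(s_4, k_4) = 0x98
s_6 = Round(s_5, k_5) = 0x4B

0x4B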